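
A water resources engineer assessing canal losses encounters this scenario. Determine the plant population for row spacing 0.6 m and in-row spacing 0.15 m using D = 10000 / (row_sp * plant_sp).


D = 10000 / (row_sp * plant_sp)
  = 10000 / (0.6 * 0.15)
  = 10000 / 0.0900
  = 111111.11 plants/ha


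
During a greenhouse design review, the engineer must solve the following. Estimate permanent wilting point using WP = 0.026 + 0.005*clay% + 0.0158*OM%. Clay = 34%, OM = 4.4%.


WP = 0.026 + 0.005*34 + 0.0158*4.4
   = 0.026 + 0.1700 + 0.0695
   = 0.2655


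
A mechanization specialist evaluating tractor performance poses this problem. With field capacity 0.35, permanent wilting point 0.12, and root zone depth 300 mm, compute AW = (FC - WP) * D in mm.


AW = (FC - WP) * D
   = (0.35 - 0.12) * 300
   = 0.23 * 300
   = 69 mm


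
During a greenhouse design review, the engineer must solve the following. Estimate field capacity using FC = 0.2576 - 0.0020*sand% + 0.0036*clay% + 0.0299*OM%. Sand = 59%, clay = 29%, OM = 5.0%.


FC = 0.2576 - 0.0020*59 + 0.0036*29 + 0.0299*5.0
   = 0.2576 - 0.1180 + 0.1044 + 0.1495
   = 0.3935


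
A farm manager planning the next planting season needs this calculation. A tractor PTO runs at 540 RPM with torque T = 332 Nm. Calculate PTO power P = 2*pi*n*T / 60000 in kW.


P = 2*pi*n*T / 60000
  = 2*pi * 540 * 332 / 60000
  = 1126449.46 / 60000
  = 18.77 kW


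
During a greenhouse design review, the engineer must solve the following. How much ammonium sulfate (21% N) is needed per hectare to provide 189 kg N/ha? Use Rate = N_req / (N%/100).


Rate = N_required / (N_content / 100)
     = 189 / (21 / 100)
     = 189 / 0.21
     = 900 kg/ha


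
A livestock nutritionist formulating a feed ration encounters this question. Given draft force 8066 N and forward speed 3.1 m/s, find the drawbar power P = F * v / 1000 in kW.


P = F * v / 1000
  = 8066 * 3.1 / 1000
  = 25004.60 / 1000
  = 25.00 kW


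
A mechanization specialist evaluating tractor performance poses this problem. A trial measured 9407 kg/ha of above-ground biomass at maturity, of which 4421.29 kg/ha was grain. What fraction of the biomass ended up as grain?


HI = grain_yield / biomass
   = 4421.29 / 9407
   = 0.47


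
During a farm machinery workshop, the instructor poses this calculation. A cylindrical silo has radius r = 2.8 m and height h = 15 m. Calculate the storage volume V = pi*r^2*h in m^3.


V = pi * r^2 * h
  = pi * 2.8^2 * 15
  = pi * 7.84 * 15
  = 369.45 m^3


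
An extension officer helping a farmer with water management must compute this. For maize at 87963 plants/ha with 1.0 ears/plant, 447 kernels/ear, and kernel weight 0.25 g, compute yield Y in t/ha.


Y = density * ears * kernels * kw
  = 87963 * 1.0 * 447 * 0.25 g/ha
  = 9829865.25 g/ha
  = 9829.87 kg/ha = 9.83 t/ha


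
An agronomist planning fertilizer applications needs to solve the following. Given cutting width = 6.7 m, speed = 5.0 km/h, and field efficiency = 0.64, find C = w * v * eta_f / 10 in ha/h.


C = w * v * eta_f / 10
  = 6.7 * 5.0 * 0.64 / 10
  = 21.44 / 10
  = 2.14 ha/h


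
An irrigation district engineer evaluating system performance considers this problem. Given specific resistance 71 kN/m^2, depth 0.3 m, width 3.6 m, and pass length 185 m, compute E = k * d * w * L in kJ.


E = k * d * w * L
  = 71 * 0.3 * 3.6 * 185
  = 14185.80 kJ


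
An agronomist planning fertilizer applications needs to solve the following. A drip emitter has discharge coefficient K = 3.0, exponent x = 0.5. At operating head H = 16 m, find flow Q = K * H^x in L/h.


Q = K * H^x
  = 3.0 * 16^0.5
  = 3.0 * 4
  = 12 L/h


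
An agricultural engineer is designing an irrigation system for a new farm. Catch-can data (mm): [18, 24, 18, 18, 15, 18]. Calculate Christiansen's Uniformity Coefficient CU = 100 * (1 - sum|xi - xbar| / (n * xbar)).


xbar = 111 / 6 = 18.500
sum|xi - xbar| = 11
CU = 100 * (1 - 11 / (6 * 18.500))
   = 100 * (1 - 0.0991)
   = 90.09%


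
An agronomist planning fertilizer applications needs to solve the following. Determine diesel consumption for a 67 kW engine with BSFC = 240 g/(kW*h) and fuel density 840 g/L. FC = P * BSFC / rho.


FC = P * BSFC / rho_fuel
   = 67 * 240 / 840
   = 16080 / 840
   = 19.14 L/h


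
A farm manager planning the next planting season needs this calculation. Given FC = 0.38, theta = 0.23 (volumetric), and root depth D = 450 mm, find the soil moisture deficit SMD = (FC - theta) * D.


SMD = (FC - theta) * D
    = (0.38 - 0.23) * 450
    = 0.150 * 450
    = 67.50 mm


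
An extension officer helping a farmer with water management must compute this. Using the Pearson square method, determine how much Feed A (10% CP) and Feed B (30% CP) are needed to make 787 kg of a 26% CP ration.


parts_A = CP_b - target = 30 - 26 = 4
parts_B = target - CP_a = 26 - 10 = 16
total_parts = 4 + 16 = 20
Feed A = 787 * 4 / 20 = 157.40 kg
Feed B = 787 * 16 / 20 = 629.60 kg

157.40 kg


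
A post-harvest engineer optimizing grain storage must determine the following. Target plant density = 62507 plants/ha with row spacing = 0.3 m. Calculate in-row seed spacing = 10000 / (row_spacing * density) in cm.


spacing = 10000 / (row_sp * density)
        = 10000 / (0.3 * 62507)
        = 10000 / 18752.10
        = 0.53327 m = 53.33 cm


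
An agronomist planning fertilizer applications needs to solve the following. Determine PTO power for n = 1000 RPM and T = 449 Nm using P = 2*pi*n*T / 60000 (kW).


P = 2*pi*n*T / 60000
  = 2*pi * 1000 * 449 / 60000
  = 2821150.20 / 60000
  = 47.02 kW


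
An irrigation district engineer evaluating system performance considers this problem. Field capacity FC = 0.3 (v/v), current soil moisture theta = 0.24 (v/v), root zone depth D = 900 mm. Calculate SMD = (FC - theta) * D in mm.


SMD = (FC - theta) * D
    = (0.3 - 0.24) * 900
    = 0.060 * 900
    = 54 mm


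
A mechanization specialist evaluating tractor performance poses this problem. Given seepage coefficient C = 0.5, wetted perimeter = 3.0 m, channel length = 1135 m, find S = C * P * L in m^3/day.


S = C * P * L
  = 0.5 * 3.0 * 1135
  = 1702.50 m^3/day


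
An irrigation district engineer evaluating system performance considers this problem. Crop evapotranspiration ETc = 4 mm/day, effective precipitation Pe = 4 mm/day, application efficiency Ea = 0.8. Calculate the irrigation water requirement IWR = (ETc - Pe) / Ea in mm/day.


IWR = (ETc - Pe) / Ea
    = (4 - 4) / 0.8
    = 0 / 0.8
    = 0 mm/day


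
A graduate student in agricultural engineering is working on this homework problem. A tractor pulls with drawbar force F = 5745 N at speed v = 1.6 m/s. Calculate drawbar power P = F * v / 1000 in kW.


P = F * v / 1000
  = 5745 * 1.6 / 1000
  = 9192 / 1000
  = 9.19 kW


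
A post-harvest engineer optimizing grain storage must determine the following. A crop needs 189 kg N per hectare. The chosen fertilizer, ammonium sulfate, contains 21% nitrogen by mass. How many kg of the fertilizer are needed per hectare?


Rate = N_required / (N_content / 100)
     = 189 / (21 / 100)
     = 189 / 0.21
     = 900 kg/ha


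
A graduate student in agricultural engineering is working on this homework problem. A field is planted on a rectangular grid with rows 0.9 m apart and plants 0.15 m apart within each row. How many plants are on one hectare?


D = 10000 / (row_sp * plant_sp)
  = 10000 / (0.9 * 0.15)
  = 10000 / 0.1350
  = 74074.07 plants/ha


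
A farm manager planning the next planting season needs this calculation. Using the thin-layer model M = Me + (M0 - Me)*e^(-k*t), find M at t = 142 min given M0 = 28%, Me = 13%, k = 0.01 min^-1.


M = Me + (M0 - Me) * e^(-k*t)
  = 13 + (28 - 13) * e^(-0.01*142)
  = 13 + 15 * e^(-1.420)
  = 13 + 15 * 0.24171
  = 13 + 3.6257
  = 16.63%


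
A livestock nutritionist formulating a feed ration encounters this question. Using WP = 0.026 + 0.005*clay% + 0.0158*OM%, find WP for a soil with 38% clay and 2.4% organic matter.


WP = 0.026 + 0.005*38 + 0.0158*2.4
   = 0.026 + 0.1900 + 0.0379
   = 0.2539


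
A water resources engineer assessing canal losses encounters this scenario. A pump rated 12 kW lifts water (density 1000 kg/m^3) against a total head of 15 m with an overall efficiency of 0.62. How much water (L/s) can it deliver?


Q = (P * 1000 * eta) / (rho * g * H)
  = (12 * 1000 * 0.62) / (1000 * 9.81 * 15)
  = 7440 / 147150
  = 0.05056 m^3/s = 50.56 L/s


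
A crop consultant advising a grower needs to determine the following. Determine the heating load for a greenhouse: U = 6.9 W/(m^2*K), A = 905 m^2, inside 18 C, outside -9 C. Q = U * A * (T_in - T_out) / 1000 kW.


dT = 18 - (-9) = 27 K
Q = U * A * dT
  = 6.9 * 905 * 27
  = 168601.50 W = 168.60 kW


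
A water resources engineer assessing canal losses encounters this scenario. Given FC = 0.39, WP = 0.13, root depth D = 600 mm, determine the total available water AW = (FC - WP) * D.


AW = (FC - WP) * D
   = (0.39 - 0.13) * 600
   = 0.26 * 600
   = 156 mm


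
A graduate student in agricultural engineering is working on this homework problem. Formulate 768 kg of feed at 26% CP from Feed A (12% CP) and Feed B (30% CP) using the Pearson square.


parts_A = CP_b - target = 30 - 26 = 4
parts_B = target - CP_a = 26 - 12 = 14
total_parts = 4 + 14 = 18
Feed A = 768 * 4 / 18 = 170.67 kg
Feed B = 768 * 14 / 18 = 597.33 kg

170.67 kg


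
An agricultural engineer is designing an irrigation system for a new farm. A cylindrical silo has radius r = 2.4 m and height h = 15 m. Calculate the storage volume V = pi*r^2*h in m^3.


V = pi * r^2 * h
  = pi * 2.4^2 * 15
  = pi * 5.76 * 15
  = 271.43 m^3


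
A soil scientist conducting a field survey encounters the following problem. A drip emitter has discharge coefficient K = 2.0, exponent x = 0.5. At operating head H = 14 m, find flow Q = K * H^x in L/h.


Q = K * H^x
  = 2.0 * 14^0.5
  = 2.0 * 3.7417
  = 7.48 L/h


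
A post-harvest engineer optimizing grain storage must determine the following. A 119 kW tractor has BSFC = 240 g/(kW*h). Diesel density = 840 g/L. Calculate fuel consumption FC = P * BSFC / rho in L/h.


FC = P * BSFC / rho_fuel
   = 119 * 240 / 840
   = 28560 / 840
   = 34 L/h


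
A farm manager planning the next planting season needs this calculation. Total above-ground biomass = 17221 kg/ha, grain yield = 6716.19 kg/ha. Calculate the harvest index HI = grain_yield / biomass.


HI = grain_yield / biomass
   = 6716.19 / 17221
   = 0.39


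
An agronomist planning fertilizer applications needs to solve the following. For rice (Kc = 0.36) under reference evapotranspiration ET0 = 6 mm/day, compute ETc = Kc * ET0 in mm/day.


ETc = Kc * ET0
    = 0.36 * 6
    = 2.16 mm/day


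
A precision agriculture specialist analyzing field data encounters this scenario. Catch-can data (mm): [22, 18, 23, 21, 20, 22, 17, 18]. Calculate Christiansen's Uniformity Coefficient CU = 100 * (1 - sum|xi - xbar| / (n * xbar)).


xbar = 161 / 8 = 20.125
sum|xi - xbar| = 15
CU = 100 * (1 - 15 / (8 * 20.125))
   = 100 * (1 - 0.0932)
   = 90.68%


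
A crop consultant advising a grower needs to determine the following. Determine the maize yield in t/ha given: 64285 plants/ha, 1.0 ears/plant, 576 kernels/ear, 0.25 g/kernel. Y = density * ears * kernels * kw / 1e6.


Y = density * ears * kernels * kw
  = 64285 * 1.0 * 576 * 0.25 g/ha
  = 9257040 g/ha
  = 9257.04 kg/ha = 9.26 t/ha


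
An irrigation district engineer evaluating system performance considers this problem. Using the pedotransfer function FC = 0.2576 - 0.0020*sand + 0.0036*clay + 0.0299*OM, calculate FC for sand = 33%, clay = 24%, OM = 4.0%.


FC = 0.2576 - 0.0020*33 + 0.0036*24 + 0.0299*4.0
   = 0.2576 - 0.0660 + 0.0864 + 0.1196
   = 0.3976


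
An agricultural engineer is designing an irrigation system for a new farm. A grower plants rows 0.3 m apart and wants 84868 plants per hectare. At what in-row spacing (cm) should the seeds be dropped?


spacing = 10000 / (row_sp * density)
        = 10000 / (0.3 * 84868)
        = 10000 / 25460.40
        = 0.39277 m = 39.28 cm


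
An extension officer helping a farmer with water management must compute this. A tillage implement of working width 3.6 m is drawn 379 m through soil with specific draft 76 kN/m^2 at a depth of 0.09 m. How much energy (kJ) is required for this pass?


E = k * d * w * L
  = 76 * 0.09 * 3.6 * 379
  = 9332.50 kJ


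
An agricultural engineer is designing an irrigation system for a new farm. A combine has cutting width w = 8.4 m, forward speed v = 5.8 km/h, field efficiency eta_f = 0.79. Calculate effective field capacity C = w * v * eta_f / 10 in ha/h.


C = w * v * eta_f / 10
  = 8.4 * 5.8 * 0.79 / 10
  = 38.49 / 10
  = 3.85 ha/h


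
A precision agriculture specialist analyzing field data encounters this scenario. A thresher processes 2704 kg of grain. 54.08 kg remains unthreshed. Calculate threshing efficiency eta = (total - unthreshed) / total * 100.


eta = (total - unthreshed) / total * 100
    = (2704 - 54.08) / 2704 * 100
    = 2649.92 / 2704 * 100
    = 98%


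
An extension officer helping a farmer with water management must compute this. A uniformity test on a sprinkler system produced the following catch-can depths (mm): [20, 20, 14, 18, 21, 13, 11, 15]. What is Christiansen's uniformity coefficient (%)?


xbar = 132 / 8 = 16.500
sum|xi - xbar| = 26
CU = 100 * (1 - 26 / (8 * 16.500))
   = 100 * (1 - 0.1970)
   = 80.30%


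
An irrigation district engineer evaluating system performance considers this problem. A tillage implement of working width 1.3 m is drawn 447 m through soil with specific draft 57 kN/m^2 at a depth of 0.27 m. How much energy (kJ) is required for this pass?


E = k * d * w * L
  = 57 * 0.27 * 1.3 * 447
  = 8943.13 kJ


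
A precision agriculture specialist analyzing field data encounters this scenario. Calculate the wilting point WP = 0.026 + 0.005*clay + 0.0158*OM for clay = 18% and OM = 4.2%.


WP = 0.026 + 0.005*18 + 0.0158*4.2
   = 0.026 + 0.0900 + 0.0664
   = 0.1824


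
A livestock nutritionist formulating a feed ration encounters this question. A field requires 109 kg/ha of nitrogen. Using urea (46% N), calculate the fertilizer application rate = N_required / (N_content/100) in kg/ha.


Rate = N_required / (N_content / 100)
     = 109 / (46 / 100)
     = 109 / 0.46
     = 236.96 kg/ha


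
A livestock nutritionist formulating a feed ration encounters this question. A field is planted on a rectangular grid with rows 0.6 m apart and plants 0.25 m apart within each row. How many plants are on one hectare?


D = 10000 / (row_sp * plant_sp)
  = 10000 / (0.6 * 0.25)
  = 10000 / 0.1500
  = 66666.67 plants/ha


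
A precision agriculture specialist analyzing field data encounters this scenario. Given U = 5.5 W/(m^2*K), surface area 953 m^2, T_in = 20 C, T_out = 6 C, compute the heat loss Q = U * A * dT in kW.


dT = 20 - (6) = 14 K
Q = U * A * dT
  = 5.5 * 953 * 14
  = 73381 W = 73.38 kW


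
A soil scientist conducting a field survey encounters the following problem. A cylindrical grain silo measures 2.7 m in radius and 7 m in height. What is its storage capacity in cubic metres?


V = pi * r^2 * h
  = pi * 2.7^2 * 7
  = pi * 7.29 * 7
  = 160.32 m^3


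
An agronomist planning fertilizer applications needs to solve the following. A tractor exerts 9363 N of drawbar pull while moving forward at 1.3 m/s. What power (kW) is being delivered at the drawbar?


P = F * v / 1000
  = 9363 * 1.3 / 1000
  = 12171.90 / 1000
  = 12.17 kW


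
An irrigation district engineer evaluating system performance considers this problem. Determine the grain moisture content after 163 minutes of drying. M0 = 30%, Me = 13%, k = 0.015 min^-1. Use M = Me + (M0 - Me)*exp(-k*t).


M = Me + (M0 - Me) * e^(-k*t)
  = 13 + (30 - 13) * e^(-0.015*163)
  = 13 + 17 * e^(-2.445)
  = 13 + 17 * 0.08673
  = 13 + 1.4743
  = 14.47%


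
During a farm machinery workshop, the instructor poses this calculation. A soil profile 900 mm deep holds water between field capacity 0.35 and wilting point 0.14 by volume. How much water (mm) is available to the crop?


AW = (FC - WP) * D
   = (0.35 - 0.14) * 900
   = 0.21 * 900
   = 189 mm


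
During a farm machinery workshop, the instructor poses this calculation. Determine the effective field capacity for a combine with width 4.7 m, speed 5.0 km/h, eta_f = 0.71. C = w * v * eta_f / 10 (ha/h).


C = w * v * eta_f / 10
  = 4.7 * 5.0 * 0.71 / 10
  = 16.69 / 10
  = 1.67 ha/h


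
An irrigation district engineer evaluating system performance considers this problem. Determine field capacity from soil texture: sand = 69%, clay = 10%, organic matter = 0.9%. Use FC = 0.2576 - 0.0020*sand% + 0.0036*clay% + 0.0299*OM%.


FC = 0.2576 - 0.0020*69 + 0.0036*10 + 0.0299*0.9
   = 0.2576 - 0.1380 + 0.0360 + 0.0269
   = 0.1825


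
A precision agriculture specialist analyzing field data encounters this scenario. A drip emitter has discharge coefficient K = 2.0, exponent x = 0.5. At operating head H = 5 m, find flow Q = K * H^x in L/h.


Q = K * H^x
  = 2.0 * 5^0.5
  = 2.0 * 2.2361
  = 4.47 L/h


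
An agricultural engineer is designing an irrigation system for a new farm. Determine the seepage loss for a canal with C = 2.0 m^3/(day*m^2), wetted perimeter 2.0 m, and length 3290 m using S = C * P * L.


S = C * P * L
  = 2.0 * 2.0 * 3290
  = 13160 m^3/day


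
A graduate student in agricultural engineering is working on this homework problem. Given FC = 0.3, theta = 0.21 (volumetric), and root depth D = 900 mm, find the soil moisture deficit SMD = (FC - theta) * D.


SMD = (FC - theta) * D
    = (0.3 - 0.21) * 900
    = 0.090 * 900
    = 81 mm


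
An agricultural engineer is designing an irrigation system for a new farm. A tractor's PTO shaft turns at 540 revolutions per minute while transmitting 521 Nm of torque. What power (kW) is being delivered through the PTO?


P = 2*pi*n*T / 60000
  = 2*pi * 540 * 521 / 60000
  = 1767711.35 / 60000
  = 29.46 kW


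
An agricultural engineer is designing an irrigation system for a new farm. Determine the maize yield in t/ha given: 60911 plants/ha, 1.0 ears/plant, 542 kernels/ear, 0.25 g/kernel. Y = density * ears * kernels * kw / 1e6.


Y = density * ears * kernels * kw
  = 60911 * 1.0 * 542 * 0.25 g/ha
  = 8253440.50 g/ha
  = 8253.44 kg/ha = 8.25 t/ha


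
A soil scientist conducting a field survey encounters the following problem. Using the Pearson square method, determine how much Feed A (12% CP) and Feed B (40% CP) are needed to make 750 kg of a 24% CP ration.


parts_A = CP_b - target = 40 - 24 = 16
parts_B = target - CP_a = 24 - 12 = 12
total_parts = 16 + 12 = 28
Feed A = 750 * 16 / 28 = 428.57 kg
Feed B = 750 * 12 / 28 = 321.43 kg

428.57 kg


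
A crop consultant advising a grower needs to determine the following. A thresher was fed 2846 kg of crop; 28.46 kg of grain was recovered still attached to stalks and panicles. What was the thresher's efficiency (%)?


eta = (total - unthreshed) / total * 100
    = (2846 - 28.46) / 2846 * 100
    = 2817.54 / 2846 * 100
    = 99%


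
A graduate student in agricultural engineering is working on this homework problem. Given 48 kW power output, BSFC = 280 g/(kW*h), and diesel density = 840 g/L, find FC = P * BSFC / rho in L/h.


FC = P * BSFC / rho_fuel
   = 48 * 280 / 840
   = 13440 / 840
   = 16 L/h


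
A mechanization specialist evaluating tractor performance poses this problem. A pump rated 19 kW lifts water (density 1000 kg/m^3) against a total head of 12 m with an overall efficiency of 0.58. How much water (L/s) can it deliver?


Q = (P * 1000 * eta) / (rho * g * H)
  = (19 * 1000 * 0.58) / (1000 * 9.81 * 12)
  = 11020 / 117720
  = 0.09361 m^3/s = 93.61 L/s


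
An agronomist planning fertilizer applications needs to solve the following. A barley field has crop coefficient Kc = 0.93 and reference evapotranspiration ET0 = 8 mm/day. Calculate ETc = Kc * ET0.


ETc = Kc * ET0
    = 0.93 * 8
    = 7.44 mm/day


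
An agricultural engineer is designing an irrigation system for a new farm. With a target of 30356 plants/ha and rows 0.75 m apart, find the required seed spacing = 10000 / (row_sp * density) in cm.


spacing = 10000 / (row_sp * density)
        = 10000 / (0.75 * 30356)
        = 10000 / 22767
        = 0.43923 m = 43.92 cm


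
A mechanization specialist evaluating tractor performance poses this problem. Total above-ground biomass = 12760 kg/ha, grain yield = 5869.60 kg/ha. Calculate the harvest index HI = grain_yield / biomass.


HI = grain_yield / biomass
   = 5869.60 / 12760
   = 0.46


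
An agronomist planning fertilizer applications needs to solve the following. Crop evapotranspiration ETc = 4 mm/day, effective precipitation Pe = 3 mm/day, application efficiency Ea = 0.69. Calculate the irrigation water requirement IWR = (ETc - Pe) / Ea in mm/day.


IWR = (ETc - Pe) / Ea
    = (4 - 3) / 0.69
    = 1 / 0.69
    = 1.45 mm/day


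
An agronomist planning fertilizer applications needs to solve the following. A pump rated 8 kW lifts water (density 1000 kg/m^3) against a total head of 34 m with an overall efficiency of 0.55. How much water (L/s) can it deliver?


Q = (P * 1000 * eta) / (rho * g * H)
  = (8 * 1000 * 0.55) / (1000 * 9.81 * 34)
  = 4400 / 333540
  = 0.01319 m^3/s = 13.19 L/s


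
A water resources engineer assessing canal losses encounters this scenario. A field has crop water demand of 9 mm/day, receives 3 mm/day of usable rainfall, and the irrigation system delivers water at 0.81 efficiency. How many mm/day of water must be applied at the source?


IWR = (ETc - Pe) / Ea
    = (9 - 3) / 0.81
    = 6 / 0.81
    = 7.41 mm/day


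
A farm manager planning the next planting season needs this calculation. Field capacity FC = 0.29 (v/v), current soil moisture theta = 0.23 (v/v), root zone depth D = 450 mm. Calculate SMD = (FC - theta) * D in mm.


SMD = (FC - theta) * D
    = (0.29 - 0.23) * 450
    = 0.060 * 450
    = 27 mm


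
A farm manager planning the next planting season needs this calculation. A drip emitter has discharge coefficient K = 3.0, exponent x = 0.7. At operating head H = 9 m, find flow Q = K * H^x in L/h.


Q = K * H^x
  = 3.0 * 9^0.7
  = 3.0 * 4.6555
  = 13.97 L/h


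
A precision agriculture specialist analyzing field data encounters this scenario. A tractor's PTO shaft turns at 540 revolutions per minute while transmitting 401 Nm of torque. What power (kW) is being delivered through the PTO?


P = 2*pi*n*T / 60000
  = 2*pi * 540 * 401 / 60000
  = 1360560.95 / 60000
  = 22.68 kW


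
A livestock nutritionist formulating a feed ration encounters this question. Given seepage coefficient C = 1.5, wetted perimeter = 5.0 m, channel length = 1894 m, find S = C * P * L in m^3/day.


S = C * P * L
  = 1.5 * 5.0 * 1894
  = 14205 m^3/day


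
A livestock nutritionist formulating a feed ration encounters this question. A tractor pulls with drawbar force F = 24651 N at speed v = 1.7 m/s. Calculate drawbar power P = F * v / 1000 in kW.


P = F * v / 1000
  = 24651 * 1.7 / 1000
  = 41906.70 / 1000
  = 41.91 kW


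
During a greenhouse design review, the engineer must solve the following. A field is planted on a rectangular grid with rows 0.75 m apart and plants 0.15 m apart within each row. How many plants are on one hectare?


D = 10000 / (row_sp * plant_sp)
  = 10000 / (0.75 * 0.15)
  = 10000 / 0.1125
  = 88888.89 plants/ha


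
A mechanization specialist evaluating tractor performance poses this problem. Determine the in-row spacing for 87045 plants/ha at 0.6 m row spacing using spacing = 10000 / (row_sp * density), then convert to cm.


spacing = 10000 / (row_sp * density)
        = 10000 / (0.6 * 87045)
        = 10000 / 52227
        = 0.19147 m = 19.15 cm


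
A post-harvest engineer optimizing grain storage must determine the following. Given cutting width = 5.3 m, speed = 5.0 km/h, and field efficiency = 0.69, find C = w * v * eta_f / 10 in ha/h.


C = w * v * eta_f / 10
  = 5.3 * 5.0 * 0.69 / 10
  = 18.29 / 10
  = 1.83 ha/h


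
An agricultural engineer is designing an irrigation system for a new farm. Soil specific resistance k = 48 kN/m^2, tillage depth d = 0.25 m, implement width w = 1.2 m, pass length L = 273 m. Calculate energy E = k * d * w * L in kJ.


E = k * d * w * L
  = 48 * 0.25 * 1.2 * 273
  = 3931.20 kJ


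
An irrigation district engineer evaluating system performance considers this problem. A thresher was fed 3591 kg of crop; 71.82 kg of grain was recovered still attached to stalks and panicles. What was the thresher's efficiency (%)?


eta = (total - unthreshed) / total * 100
    = (3591 - 71.82) / 3591 * 100
    = 3519.18 / 3591 * 100
    = 98%


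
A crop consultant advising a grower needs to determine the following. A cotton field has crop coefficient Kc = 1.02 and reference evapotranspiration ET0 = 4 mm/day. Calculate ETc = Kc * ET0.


ETc = Kc * ET0
    = 1.02 * 4
    = 4.08 mm/day


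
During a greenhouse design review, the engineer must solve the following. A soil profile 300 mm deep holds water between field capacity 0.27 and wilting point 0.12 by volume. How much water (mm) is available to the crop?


AW = (FC - WP) * D
   = (0.27 - 0.12) * 300
   = 0.15 * 300
   = 45 mm


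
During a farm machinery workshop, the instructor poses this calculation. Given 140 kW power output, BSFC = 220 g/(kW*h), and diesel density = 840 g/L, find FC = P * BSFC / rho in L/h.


FC = P * BSFC / rho_fuel
   = 140 * 220 / 840
   = 30800 / 840
   = 36.67 L/h


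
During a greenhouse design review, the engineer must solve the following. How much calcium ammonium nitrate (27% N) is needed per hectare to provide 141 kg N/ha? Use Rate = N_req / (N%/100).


Rate = N_required / (N_content / 100)
     = 141 / (27 / 100)
     = 141 / 0.27
     = 522.22 kg/ha


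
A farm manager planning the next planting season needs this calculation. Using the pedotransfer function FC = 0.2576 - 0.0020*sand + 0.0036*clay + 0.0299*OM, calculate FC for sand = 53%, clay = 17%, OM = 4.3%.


FC = 0.2576 - 0.0020*53 + 0.0036*17 + 0.0299*4.3
   = 0.2576 - 0.1060 + 0.0612 + 0.1286
   = 0.3414


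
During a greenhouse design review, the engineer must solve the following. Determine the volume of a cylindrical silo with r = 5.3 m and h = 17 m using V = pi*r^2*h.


V = pi * r^2 * h
  = pi * 5.3^2 * 17
  = pi * 28.09 * 17
  = 1500.20 m^3


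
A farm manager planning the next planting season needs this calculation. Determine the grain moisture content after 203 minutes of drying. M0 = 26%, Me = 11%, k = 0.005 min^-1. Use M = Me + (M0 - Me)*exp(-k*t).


M = Me + (M0 - Me) * e^(-k*t)
  = 11 + (26 - 11) * e^(-0.005*203)
  = 11 + 15 * e^(-1.015)
  = 11 + 15 * 0.36240
  = 11 + 5.4360
  = 16.44%


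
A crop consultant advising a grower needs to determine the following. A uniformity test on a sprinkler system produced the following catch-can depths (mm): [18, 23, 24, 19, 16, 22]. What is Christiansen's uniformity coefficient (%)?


xbar = 122 / 6 = 20.333
sum|xi - xbar| = 16
CU = 100 * (1 - 16 / (6 * 20.333))
   = 100 * (1 - 0.1311)
   = 86.89%


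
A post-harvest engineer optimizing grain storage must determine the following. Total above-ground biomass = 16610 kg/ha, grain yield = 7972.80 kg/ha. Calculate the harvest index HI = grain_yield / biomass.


HI = grain_yield / biomass
   = 7972.80 / 16610
   = 0.48


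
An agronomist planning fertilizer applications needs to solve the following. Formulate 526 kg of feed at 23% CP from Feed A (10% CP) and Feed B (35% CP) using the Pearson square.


parts_A = CP_b - target = 35 - 23 = 12
parts_B = target - CP_a = 23 - 10 = 13
total_parts = 12 + 13 = 25
Feed A = 526 * 12 / 25 = 252.48 kg
Feed B = 526 * 13 / 25 = 273.52 kg

252.48 kg


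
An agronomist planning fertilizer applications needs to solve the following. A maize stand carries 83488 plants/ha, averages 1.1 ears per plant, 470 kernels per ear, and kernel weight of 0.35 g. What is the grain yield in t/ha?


Y = density * ears * kernels * kw
  = 83488 * 1.1 * 470 * 0.35 g/ha
  = 15107153.60 g/ha
  = 15107.15 kg/ha = 15.11 t/ha


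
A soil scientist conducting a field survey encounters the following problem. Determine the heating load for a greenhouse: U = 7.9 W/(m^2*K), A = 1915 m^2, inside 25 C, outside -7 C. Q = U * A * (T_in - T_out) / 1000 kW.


dT = 25 - (-7) = 32 K
Q = U * A * dT
  = 7.9 * 1915 * 32
  = 484112 W = 484.11 kW


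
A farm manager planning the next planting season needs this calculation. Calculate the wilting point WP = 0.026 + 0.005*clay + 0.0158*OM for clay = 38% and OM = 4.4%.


WP = 0.026 + 0.005*38 + 0.0158*4.4
   = 0.026 + 0.1900 + 0.0695
   = 0.2855


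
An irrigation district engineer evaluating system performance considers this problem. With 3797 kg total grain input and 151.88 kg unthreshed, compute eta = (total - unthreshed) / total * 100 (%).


eta = (total - unthreshed) / total * 100
    = (3797 - 151.88) / 3797 * 100
    = 3645.12 / 3797 * 100
    = 96%


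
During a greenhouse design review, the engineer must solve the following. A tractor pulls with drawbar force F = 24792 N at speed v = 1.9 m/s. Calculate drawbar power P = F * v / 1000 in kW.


P = F * v / 1000
  = 24792 * 1.9 / 1000
  = 47104.80 / 1000
  = 47.10 kW


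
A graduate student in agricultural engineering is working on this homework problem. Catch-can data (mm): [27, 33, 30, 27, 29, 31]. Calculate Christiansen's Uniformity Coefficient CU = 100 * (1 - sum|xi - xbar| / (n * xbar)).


xbar = 177 / 6 = 29.500
sum|xi - xbar| = 11
CU = 100 * (1 - 11 / (6 * 29.500))
   = 100 * (1 - 0.0621)
   = 93.79%


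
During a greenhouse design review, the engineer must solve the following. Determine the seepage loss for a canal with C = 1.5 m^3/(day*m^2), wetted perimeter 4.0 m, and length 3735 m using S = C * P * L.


S = C * P * L
  = 1.5 * 4.0 * 3735
  = 22410 m^3/day


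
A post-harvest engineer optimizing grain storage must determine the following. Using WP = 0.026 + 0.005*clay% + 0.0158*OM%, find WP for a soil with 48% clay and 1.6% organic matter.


WP = 0.026 + 0.005*48 + 0.0158*1.6
   = 0.026 + 0.2400 + 0.0253
   = 0.2913


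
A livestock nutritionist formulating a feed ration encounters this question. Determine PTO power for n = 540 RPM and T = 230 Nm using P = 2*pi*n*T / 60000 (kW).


P = 2*pi*n*T / 60000
  = 2*pi * 540 * 230 / 60000
  = 780371.62 / 60000
  = 13.01 kW


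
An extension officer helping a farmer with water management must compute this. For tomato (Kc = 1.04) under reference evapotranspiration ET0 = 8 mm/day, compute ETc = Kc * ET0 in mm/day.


ETc = Kc * ET0
    = 1.04 * 8
    = 8.32 mm/day


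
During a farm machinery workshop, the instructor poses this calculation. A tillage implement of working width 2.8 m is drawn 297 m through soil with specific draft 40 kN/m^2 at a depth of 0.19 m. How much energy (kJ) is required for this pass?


E = k * d * w * L
  = 40 * 0.19 * 2.8 * 297
  = 6320.16 kJ


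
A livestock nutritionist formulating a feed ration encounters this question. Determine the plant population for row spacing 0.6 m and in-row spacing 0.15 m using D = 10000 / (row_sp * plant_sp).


D = 10000 / (row_sp * plant_sp)
  = 10000 / (0.6 * 0.15)
  = 10000 / 0.0900
  = 111111.11 plants/ha


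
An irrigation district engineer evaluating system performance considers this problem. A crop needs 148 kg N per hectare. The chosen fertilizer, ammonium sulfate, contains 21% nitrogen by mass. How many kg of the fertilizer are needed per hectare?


Rate = N_required / (N_content / 100)
     = 148 / (21 / 100)
     = 148 / 0.21
     = 704.76 kg/ha


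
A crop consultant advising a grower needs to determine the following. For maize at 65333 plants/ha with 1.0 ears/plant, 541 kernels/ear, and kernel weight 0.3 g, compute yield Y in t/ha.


Y = density * ears * kernels * kw
  = 65333 * 1.0 * 541 * 0.3 g/ha
  = 10603545.90 g/ha
  = 10603.55 kg/ha = 10.60 t/ha


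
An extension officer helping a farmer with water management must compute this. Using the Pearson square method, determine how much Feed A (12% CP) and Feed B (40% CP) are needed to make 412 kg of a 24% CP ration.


parts_A = CP_b - target = 40 - 24 = 16
parts_B = target - CP_a = 24 - 12 = 12
total_parts = 16 + 12 = 28
Feed A = 412 * 16 / 28 = 235.43 kg
Feed B = 412 * 12 / 28 = 176.57 kg

235.43 kg


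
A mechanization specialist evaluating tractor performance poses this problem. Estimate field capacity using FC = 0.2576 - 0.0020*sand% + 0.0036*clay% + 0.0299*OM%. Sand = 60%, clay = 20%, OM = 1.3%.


FC = 0.2576 - 0.0020*60 + 0.0036*20 + 0.0299*1.3
   = 0.2576 - 0.1200 + 0.0720 + 0.0389
   = 0.2485


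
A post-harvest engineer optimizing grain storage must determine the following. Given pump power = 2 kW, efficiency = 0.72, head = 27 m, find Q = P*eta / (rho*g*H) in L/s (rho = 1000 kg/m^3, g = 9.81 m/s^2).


Q = (P * 1000 * eta) / (rho * g * H)
  = (2 * 1000 * 0.72) / (1000 * 9.81 * 27)
  = 1440 / 264870
  = 0.00544 m^3/s = 5.44 L/s


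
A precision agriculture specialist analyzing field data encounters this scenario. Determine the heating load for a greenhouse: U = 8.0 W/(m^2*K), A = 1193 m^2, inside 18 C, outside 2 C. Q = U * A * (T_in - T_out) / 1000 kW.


dT = 18 - (2) = 16 K
Q = U * A * dT
  = 8.0 * 1193 * 16
  = 152704 W = 152.70 kW


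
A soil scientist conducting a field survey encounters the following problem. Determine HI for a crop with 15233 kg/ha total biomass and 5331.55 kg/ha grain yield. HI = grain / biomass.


HI = grain_yield / biomass
   = 5331.55 / 15233
   = 0.35


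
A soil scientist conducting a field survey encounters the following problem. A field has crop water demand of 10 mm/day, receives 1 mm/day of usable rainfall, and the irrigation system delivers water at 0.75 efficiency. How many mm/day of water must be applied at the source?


IWR = (ETc - Pe) / Ea
    = (10 - 1) / 0.75
    = 9 / 0.75
    = 12 mm/day


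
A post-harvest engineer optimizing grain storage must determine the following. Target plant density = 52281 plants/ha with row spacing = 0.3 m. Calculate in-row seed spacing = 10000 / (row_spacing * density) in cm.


spacing = 10000 / (row_sp * density)
        = 10000 / (0.3 * 52281)
        = 10000 / 15684.30
        = 0.63758 m = 63.76 cm


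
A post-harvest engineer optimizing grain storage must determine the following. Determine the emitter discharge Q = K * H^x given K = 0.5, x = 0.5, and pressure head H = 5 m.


Q = K * H^x
  = 0.5 * 5^0.5
  = 0.5 * 2.2361
  = 1.12 L/h


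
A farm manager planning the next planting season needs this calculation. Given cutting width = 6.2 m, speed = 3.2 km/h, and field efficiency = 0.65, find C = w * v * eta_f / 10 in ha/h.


C = w * v * eta_f / 10
  = 6.2 * 3.2 * 0.65 / 10
  = 12.90 / 10
  = 1.29 ha/h


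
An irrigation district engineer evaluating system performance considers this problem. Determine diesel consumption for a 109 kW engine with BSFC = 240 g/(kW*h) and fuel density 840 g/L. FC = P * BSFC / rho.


FC = P * BSFC / rho_fuel
   = 109 * 240 / 840
   = 26160 / 840
   = 31.14 L/h


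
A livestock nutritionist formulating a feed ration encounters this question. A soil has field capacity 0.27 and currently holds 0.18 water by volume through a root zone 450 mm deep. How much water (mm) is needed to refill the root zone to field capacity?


SMD = (FC - theta) * D
    = (0.27 - 0.18) * 450
    = 0.090 * 450
    = 40.50 mm


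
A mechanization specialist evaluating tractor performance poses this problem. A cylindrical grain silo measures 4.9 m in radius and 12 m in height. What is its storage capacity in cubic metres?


V = pi * r^2 * h
  = pi * 4.9^2 * 12
  = pi * 24.01 * 12
  = 905.16 m^3


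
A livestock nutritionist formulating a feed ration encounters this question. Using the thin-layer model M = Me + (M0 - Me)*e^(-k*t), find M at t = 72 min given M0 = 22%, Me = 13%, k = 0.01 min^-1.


M = Me + (M0 - Me) * e^(-k*t)
  = 13 + (22 - 13) * e^(-0.01*72)
  = 13 + 9 * e^(-0.720)
  = 13 + 9 * 0.48675
  = 13 + 4.3808
  = 17.38%


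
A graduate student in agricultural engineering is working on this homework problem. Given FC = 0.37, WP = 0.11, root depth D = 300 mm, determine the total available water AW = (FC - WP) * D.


AW = (FC - WP) * D
   = (0.37 - 0.11) * 300
   = 0.26 * 300
   = 78 mm


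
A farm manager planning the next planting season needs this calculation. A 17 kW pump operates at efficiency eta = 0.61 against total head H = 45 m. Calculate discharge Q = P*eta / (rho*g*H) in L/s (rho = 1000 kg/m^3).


Q = (P * 1000 * eta) / (rho * g * H)
  = (17 * 1000 * 0.61) / (1000 * 9.81 * 45)
  = 10370 / 441450
  = 0.02349 m^3/s = 23.49 L/s


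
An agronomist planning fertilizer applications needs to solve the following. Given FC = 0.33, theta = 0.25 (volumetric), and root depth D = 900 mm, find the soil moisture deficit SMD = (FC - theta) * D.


SMD = (FC - theta) * D
    = (0.33 - 0.25) * 900
    = 0.080 * 900
    = 72 mm


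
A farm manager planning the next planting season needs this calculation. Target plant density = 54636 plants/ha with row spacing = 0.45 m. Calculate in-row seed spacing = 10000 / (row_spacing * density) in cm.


spacing = 10000 / (row_sp * density)
        = 10000 / (0.45 * 54636)
        = 10000 / 24586.20
        = 0.40673 m = 40.67 cm


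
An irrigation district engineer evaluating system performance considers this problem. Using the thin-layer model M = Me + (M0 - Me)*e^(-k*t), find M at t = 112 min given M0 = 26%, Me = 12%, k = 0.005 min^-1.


M = Me + (M0 - Me) * e^(-k*t)
  = 12 + (26 - 12) * e^(-0.005*112)
  = 12 + 14 * e^(-0.560)
  = 12 + 14 * 0.57121
  = 12 + 7.9969
  = 20.00%


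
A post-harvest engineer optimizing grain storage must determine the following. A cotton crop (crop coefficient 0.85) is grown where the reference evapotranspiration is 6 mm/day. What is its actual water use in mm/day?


ETc = Kc * ET0
    = 0.85 * 6
    = 5.10 mm/day


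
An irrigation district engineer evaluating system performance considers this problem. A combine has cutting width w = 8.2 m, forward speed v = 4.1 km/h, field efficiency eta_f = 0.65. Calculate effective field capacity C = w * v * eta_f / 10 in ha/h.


C = w * v * eta_f / 10
  = 8.2 * 4.1 * 0.65 / 10
  = 21.85 / 10
  = 2.19 ha/h


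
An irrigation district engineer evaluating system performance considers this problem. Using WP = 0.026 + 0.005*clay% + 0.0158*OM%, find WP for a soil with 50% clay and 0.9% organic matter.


WP = 0.026 + 0.005*50 + 0.0158*0.9
   = 0.026 + 0.2500 + 0.0142
   = 0.2902


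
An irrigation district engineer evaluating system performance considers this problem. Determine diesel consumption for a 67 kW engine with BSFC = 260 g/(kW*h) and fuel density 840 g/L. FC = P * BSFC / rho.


FC = P * BSFC / rho_fuel
   = 67 * 260 / 840
   = 17420 / 840
   = 20.74 L/h


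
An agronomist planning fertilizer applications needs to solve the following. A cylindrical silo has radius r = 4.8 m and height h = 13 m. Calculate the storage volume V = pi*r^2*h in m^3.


V = pi * r^2 * h
  = pi * 4.8^2 * 13
  = pi * 23.04 * 13
  = 940.97 m^3


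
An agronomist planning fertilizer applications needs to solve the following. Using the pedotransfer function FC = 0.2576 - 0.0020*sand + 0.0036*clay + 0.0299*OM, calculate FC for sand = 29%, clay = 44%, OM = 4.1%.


FC = 0.2576 - 0.0020*29 + 0.0036*44 + 0.0299*4.1
   = 0.2576 - 0.0580 + 0.1584 + 0.1226
   = 0.4806


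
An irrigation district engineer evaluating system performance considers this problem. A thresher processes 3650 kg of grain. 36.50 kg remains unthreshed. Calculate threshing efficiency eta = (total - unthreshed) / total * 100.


eta = (total - unthreshed) / total * 100
    = (3650 - 36.50) / 3650 * 100
    = 3613.50 / 3650 * 100
    = 99%
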